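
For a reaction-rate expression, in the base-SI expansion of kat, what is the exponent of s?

-1

kat = mol/s = s⁻¹·mol (catalytic activity).
The exponent of s is -1.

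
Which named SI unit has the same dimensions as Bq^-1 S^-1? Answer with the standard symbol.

H

Bq = 1/s = s⁻¹ (activity is decays per second).
So Bq⁻¹ = s.
S = 1/Ω (conductance is reciprocal resistance),
    = kg⁻¹·m⁻²·s³·A².
So S⁻¹ = kg·m²·s⁻³·A⁻².
Combining: Bq⁻¹·S⁻¹ = s · (kg·m²·s⁻³·A⁻²) = kg·m²·s⁻²·A⁻².
kg·m²·s⁻²·A⁻² is the base-SI form of the henry.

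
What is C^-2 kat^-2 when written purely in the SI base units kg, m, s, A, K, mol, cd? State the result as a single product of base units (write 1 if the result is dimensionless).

A⁻²·mol⁻²

C = A·s = s·A (charge = current × time).
So C⁻² = s⁻²·A⁻².
kat = mol/s = s⁻¹·mol (catalytic activity).
So kat⁻² = s²·mol⁻².
Combining: C⁻²·kat⁻² = (s⁻²·A⁻²) · (s²·mol⁻²) = A⁻²·mol⁻².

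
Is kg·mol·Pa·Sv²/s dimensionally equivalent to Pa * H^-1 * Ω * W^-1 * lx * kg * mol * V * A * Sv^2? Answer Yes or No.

No

Left side:
  Pa = kg·m⁻¹·s⁻².
  Sv = m²·s⁻².
  So Sv² = m⁴·s⁻⁴.
  Combining: kg·mol·s⁻¹·Pa·Sv² = kg · mol · s⁻¹ · (kg·m⁻¹·s⁻²) · (m⁴·s⁻⁴) = kg²·m³·s⁻⁷·mol.
Right side:
  Pa = kg·m⁻¹·s⁻².
  H = kg·m²·s⁻²·A⁻².
  So H⁻¹ = kg⁻¹·m⁻²·s²·A².
  Ω = kg·m²·s⁻³·A⁻².
  W = kg·m²·s⁻³.
  So W⁻¹ = kg⁻¹·m⁻²·s³.
  lx = m⁻²·cd.
  V = kg·m²·s⁻³·A⁻¹.
  Sv = m²·s⁻².
  So Sv² = m⁴·s⁻⁴.
  Combining: Pa·H⁻¹·Ω·W⁻¹·lx·kg·mol·V·A·Sv² = (kg·m⁻¹·s⁻²) · (kg⁻¹·m⁻²·s²·A²) · (kg·m²·s⁻³·A⁻²) · (kg⁻¹·m⁻²·s³) · (m⁻²·cd) · kg · mol · (kg·m²·s⁻³·A⁻¹) · A · (m⁴·s⁻⁴) = kg²·m·s⁻⁷·mol·cd.
Left is kg²·m³·s⁻⁷·mol; right is kg²·m·s⁻⁷·mol·cd — different.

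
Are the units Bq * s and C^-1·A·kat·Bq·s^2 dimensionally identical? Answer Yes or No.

No

Left side:
  Bq = 1/s = s⁻¹ (activity is decays per second).
  Combining: Bq·s = s⁻¹ · s = 1.
Right side:
  C = A·s = s·A (charge = current × time).
  So C⁻¹ = s⁻¹·A⁻¹.
  kat = mol/s = s⁻¹·mol (catalytic activity).
  Bq = 1/s = s⁻¹ (activity is decays per second).
  Combining: C⁻¹·A·kat·Bq·s² = (s⁻¹·A⁻¹) · A · (s⁻¹·mol) · s⁻¹ · s² = s⁻¹·mol.
Left is 1; right is s⁻¹·mol — different.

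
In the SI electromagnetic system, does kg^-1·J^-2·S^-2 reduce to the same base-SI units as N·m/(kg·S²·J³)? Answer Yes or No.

Yes

Left side:
  J = N·m (work = force × distance),
      = kg·m²·s⁻².
  So J⁻² = kg⁻²·m⁻⁴·s⁴.
  S = 1/Ω (conductance is reciprocal resistance),
      = kg⁻¹·m⁻²·s³·A².
  So S⁻² = kg²·m⁴·s⁻⁶·A⁻⁴.
  Combining: kg⁻¹·J⁻²·S⁻² = kg⁻¹ · (kg⁻²·m⁻⁴·s⁴) · (kg²·m⁴·s⁻⁶·A⁻⁴) = kg⁻¹·s⁻²·A⁻⁴.
Right side:
  N = kg·m·s⁻².
  S = kg⁻¹·m⁻²·s³·A².
  So S⁻² = kg²·m⁴·s⁻⁶·A⁻⁴.
  J = kg·m²·s⁻².
  So J⁻³ = kg⁻³·m⁻⁶·s⁶.
  Combining: N·kg⁻¹·S⁻²·J⁻³·m = (kg·m·s⁻²) · kg⁻¹ · (kg²·m⁴·s⁻⁶·A⁻⁴) · (kg⁻³·m⁻⁶·s⁶) · m = kg⁻¹·s⁻²·A⁻⁴.
Both reduce to kg⁻¹·s⁻²·A⁻⁴.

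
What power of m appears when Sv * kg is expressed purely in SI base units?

Sv = m²·s⁻².
Combining: Sv·kg = (m²·s⁻²) · kg = kg·m²·s⁻².
The exponent of m is 2.

2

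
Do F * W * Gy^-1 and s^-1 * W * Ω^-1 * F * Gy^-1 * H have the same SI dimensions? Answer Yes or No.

Left side:
  F = kg⁻¹·m⁻²·s⁴·A².
  W = kg·m²·s⁻³.
  Gy = m²·s⁻².
  So Gy⁻¹ = m⁻²·s².
  Combining: F·W·Gy⁻¹ = (kg⁻¹·m⁻²·s⁴·A²) · (kg·m²·s⁻³) · (m⁻²·s²) = m⁻²·s³·A².
Right side:
  W = J/s (power = energy per time),
      = kg·m²·s⁻³.
  Ω = V/A (resistance = voltage per current),
      = kg·m²·s⁻³·A⁻².
  So Ω⁻¹ = kg⁻¹·m⁻²·s³·A².
  F = C/V (capacitance = charge per voltage),
      = A·s/(kg·m²·s⁻³·A⁻¹) (substituting C and V),
      = kg⁻¹·m⁻²·s⁴·A².
  Gy = J/kg (absorbed dose = energy per mass),
      = m²·s⁻².
  So Gy⁻¹ = m⁻²·s².
  H = Wb/A (inductance = flux per current),
      = kg·m²·s⁻²·A⁻².
  Combining: s⁻¹·W·Ω⁻¹·F·Gy⁻¹·H = s⁻¹ · (kg·m²·s⁻³) · (kg⁻¹·m⁻²·s³·A²) · (kg⁻¹·m⁻²·s⁴·A²) · (m⁻²·s²) · (kg·m²·s⁻²·A⁻²) = m⁻²·s³·A².
Both reduce to m⁻²·s³·A².

Yes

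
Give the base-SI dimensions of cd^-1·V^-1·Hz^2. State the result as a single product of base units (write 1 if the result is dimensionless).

V = kg·m²·s⁻³·A⁻¹.
So V⁻¹ = kg⁻¹·m⁻²·s³·A.
Hz = s⁻¹.
So Hz² = s⁻².
Combining: cd⁻¹·V⁻¹·Hz² = cd⁻¹ · (kg⁻¹·m⁻²·s³·A) · s⁻² = kg⁻¹·m⁻²·s·A·cd⁻¹.

kg⁻¹·m⁻²·s·A·cd⁻¹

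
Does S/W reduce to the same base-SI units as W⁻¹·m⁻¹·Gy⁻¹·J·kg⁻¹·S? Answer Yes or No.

Left side:
  S = kg⁻¹·m⁻²·s³·A².
  W = kg·m²·s⁻³.
  So W⁻¹ = kg⁻¹·m⁻²·s³.
  Combining: S·W⁻¹ = (kg⁻¹·m⁻²·s³·A²) · (kg⁻¹·m⁻²·s³) = kg⁻²·m⁻⁴·s⁶·A².
Right side:
  W = J/s (power = energy per time),
      = kg·m²·s⁻³.
  So W⁻¹ = kg⁻¹·m⁻²·s³.
  Gy = J/kg (absorbed dose = energy per mass),
      = m²·s⁻².
  So Gy⁻¹ = m⁻²·s².
  J = N·m (work = force × distance),
      = kg·m²·s⁻².
  S = 1/Ω (conductance is reciprocal resistance),
      = kg⁻¹·m⁻²·s³·A².
  Combining: W⁻¹·m⁻¹·Gy⁻¹·J·kg⁻¹·S = (kg⁻¹·m⁻²·s³) · m⁻¹ · (m⁻²·s²) · (kg·m²·s⁻²) · kg⁻¹ · (kg⁻¹·m⁻²·s³·A²) = kg⁻²·m⁻⁵·s⁶·A².
Left is kg⁻²·m⁻⁴·s⁶·A²; right is kg⁻²·m⁻⁵·s⁶·A² — different.

No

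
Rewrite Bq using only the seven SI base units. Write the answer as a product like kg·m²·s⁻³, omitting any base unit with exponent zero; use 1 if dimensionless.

s⁻¹

Bq = s⁻¹.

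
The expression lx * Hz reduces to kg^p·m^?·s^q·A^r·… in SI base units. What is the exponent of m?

-2

lx = lm/m² (illuminance = luminous flux per area),
    = m⁻²·cd.
Hz = 1/s = s⁻¹ (frequency is cycles per second).
Combining: lx·Hz = (m⁻²·cd) · s⁻¹ = m⁻²·s⁻¹·cd.
The exponent of m is -2.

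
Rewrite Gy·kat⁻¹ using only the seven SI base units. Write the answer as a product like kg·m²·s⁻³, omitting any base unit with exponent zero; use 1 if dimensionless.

Gy = m²·s⁻².
kat = s⁻¹·mol.
So kat⁻¹ = s·mol⁻¹.
Combining: Gy·kat⁻¹ = (m²·s⁻²) · (s·mol⁻¹) = m²·s⁻¹·mol⁻¹.

m²·s⁻¹·mol⁻¹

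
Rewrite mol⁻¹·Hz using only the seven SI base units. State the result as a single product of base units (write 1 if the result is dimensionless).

s⁻¹·mol⁻¹

Hz = 1/s = s⁻¹ (frequency is cycles per second).
Combining: mol⁻¹·Hz = mol⁻¹ · s⁻¹ = s⁻¹·mol⁻¹.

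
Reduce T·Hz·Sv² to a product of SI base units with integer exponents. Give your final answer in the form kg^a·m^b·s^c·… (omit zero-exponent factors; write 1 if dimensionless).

kg·m⁴·s⁻⁷·A⁻¹

T = kg·s⁻²·A⁻¹.
Hz = s⁻¹.
Sv = m²·s⁻².
So Sv² = m⁴·s⁻⁴.
Combining: T·Hz·Sv² = (kg·s⁻²·A⁻¹) · s⁻¹ · (m⁴·s⁻⁴) = kg·m⁴·s⁻⁷·A⁻¹.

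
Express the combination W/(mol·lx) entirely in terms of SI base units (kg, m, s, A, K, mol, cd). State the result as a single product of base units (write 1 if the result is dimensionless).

W = J/s (power = energy per time),
    = kg·m²·s⁻³.
lx = lm/m² (illuminance = luminous flux per area),
    = m⁻²·cd.
So lx⁻¹ = m²·cd⁻¹.
Combining: W·mol⁻¹·lx⁻¹ = (kg·m²·s⁻³) · mol⁻¹ · (m²·cd⁻¹) = kg·m⁴·s⁻³·mol⁻¹·cd⁻¹.

kg·m⁴·s⁻³·mol⁻¹·cd⁻¹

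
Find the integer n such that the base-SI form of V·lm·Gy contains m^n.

4

V = W/A (potential = power per current),
    = kg·m²·s⁻³·A⁻¹.
lm = cd·sr = cd (luminous flux; sr is dimensionless).
Gy = J/kg (absorbed dose = energy per mass),
    = m²·s⁻².
Combining: V·lm·Gy = (kg·m²·s⁻³·A⁻¹) · cd · (m²·s⁻²) = kg·m⁴·s⁻⁵·A⁻¹·cd.
The exponent of m is 4.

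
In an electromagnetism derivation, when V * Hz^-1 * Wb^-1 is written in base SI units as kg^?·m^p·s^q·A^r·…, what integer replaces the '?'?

0

V = kg·m²·s⁻³·A⁻¹.
Hz = s⁻¹.
So Hz⁻¹ = s.
Wb = kg·m²·s⁻²·A⁻¹.
So Wb⁻¹ = kg⁻¹·m⁻²·s²·A.
Combining: V·Hz⁻¹·Wb⁻¹ = (kg·m²·s⁻³·A⁻¹) · s · (kg⁻¹·m⁻²·s²·A) = 1.
The exponent of kg is 0.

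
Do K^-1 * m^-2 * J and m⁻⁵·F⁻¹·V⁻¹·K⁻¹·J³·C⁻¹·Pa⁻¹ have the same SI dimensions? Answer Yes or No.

No

Left side:
  J = N·m (work = force × distance),
      = kg·m²·s⁻².
  Combining: K⁻¹·m⁻²·J = K⁻¹ · m⁻² · (kg·m²·s⁻²) = kg·s⁻²·K⁻¹.
Right side:
  F = C/V (capacitance = charge per voltage),
      = A·s/(kg·m²·s⁻³·A⁻¹) (substituting C and V),
      = kg⁻¹·m⁻²·s⁴·A².
  So F⁻¹ = kg·m²·s⁻⁴·A⁻².
  V = W/A (potential = power per current),
      = kg·m²·s⁻³·A⁻¹.
  So V⁻¹ = kg⁻¹·m⁻²·s³·A.
  J = N·m (work = force × distance),
      = kg·m²·s⁻².
  So J³ = kg³·m⁶·s⁻⁶.
  C = A·s = s·A (charge = current × time).
  So C⁻¹ = s⁻¹·A⁻¹.
  Pa = N/m² (pressure = force per area),
      = kg·m⁻¹·s⁻².
  So Pa⁻¹ = kg⁻¹·m·s².
  Combining: m⁻⁵·F⁻¹·V⁻¹·K⁻¹·J³·C⁻¹·Pa⁻¹ = m⁻⁵ · (kg·m²·s⁻⁴·A⁻²) · (kg⁻¹·m⁻²·s³·A) · K⁻¹ · (kg³·m⁶·s⁻⁶) · (s⁻¹·A⁻¹) · (kg⁻¹·m·s²) = kg²·m²·s⁻⁶·A⁻²·K⁻¹.
Left is kg·s⁻²·K⁻¹; right is kg²·m²·s⁻⁶·A⁻²·K⁻¹ — different.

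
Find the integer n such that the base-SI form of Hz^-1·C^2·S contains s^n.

6

Hz = 1/s = s⁻¹ (frequency is cycles per second).
So Hz⁻¹ = s.
C = A·s = s·A (charge = current × time).
So C² = s²·A².
S = 1/Ω (conductance is reciprocal resistance),
    = kg⁻¹·m⁻²·s³·A².
Combining: Hz⁻¹·C²·S = s · (s²·A²) · (kg⁻¹·m⁻²·s³·A²) = kg⁻¹·m⁻²·s⁶·A⁴.
The exponent of s is 6.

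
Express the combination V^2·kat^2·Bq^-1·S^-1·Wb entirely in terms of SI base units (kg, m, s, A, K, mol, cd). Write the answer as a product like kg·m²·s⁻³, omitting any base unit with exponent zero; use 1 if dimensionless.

V = W/A (potential = power per current),
    = kg·m²·s⁻³·A⁻¹.
So V² = kg²·m⁴·s⁻⁶·A⁻².
kat = mol/s = s⁻¹·mol (catalytic activity).
So kat² = s⁻²·mol².
Bq = 1/s = s⁻¹ (activity is decays per second).
So Bq⁻¹ = s.
S = 1/Ω (conductance is reciprocal resistance),
    = kg⁻¹·m⁻²·s³·A².
So S⁻¹ = kg·m²·s⁻³·A⁻².
Wb = V·s (flux: a volt is a weber per second),
    = kg·m²·s⁻²·A⁻¹.
Combining: V²·kat²·Bq⁻¹·S⁻¹·Wb = (kg²·m⁴·s⁻⁶·A⁻²) · (s⁻²·mol²) · s · (kg·m²·s⁻³·A⁻²) · (kg·m²·s⁻²·A⁻¹) = kg⁴·m⁸·s⁻¹²·A⁻⁵·mol².

kg⁴·m⁸·s⁻¹²·A⁻⁵·mol²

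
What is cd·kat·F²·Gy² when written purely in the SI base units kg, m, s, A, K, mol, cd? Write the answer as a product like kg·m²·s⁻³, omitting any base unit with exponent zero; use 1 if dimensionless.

kat = s⁻¹·mol.
F = kg⁻¹·m⁻²·s⁴·A².
So F² = kg⁻²·m⁻⁴·s⁸·A⁴.
Gy = m²·s⁻².
So Gy² = m⁴·s⁻⁴.
Combining: cd·kat·F²·Gy² = cd · (s⁻¹·mol) · (kg⁻²·m⁻⁴·s⁸·A⁴) · (m⁴·s⁻⁴) = kg⁻²·s³·A⁴·mol·cd.

kg⁻²·s³·A⁴·mol·cd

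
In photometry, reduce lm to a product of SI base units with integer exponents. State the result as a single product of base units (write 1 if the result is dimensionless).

lm = cd·sr = cd (luminous flux; sr is dimensionless).

cd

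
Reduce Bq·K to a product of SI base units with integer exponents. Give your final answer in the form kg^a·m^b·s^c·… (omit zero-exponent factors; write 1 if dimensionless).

Bq = 1/s = s⁻¹ (activity is decays per second).
Combining: Bq·K = s⁻¹ · K = s⁻¹·K.

s⁻¹·K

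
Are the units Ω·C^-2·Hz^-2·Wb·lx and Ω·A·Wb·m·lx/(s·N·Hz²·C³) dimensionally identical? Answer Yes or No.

Left side:
  Ω = kg·m²·s⁻³·A⁻².
  C = s·A.
  So C⁻² = s⁻²·A⁻².
  Hz = s⁻¹.
  So Hz⁻² = s².
  Wb = kg·m²·s⁻²·A⁻¹.
  lx = m⁻²·cd.
  Combining: Ω·C⁻²·Hz⁻²·Wb·lx = (kg·m²·s⁻³·A⁻²) · (s⁻²·A⁻²) · s² · (kg·m²·s⁻²·A⁻¹) · (m⁻²·cd) = kg²·m²·s⁻⁵·A⁻⁵·cd.
Right side:
  N = kg·m·s⁻².
  So N⁻¹ = kg⁻¹·m⁻¹·s².
  Hz = s⁻¹.
  So Hz⁻² = s².
  Ω = kg·m²·s⁻³·A⁻².
  C = s·A.
  So C⁻³ = s⁻³·A⁻³.
  Wb = kg·m²·s⁻²·A⁻¹.
  lx = m⁻²·cd.
  Combining: s⁻¹·N⁻¹·Hz⁻²·Ω·C⁻³·A·Wb·m·lx = s⁻¹ · (kg⁻¹·m⁻¹·s²) · s² · (kg·m²·s⁻³·A⁻²) · (s⁻³·A⁻³) · A · (kg·m²·s⁻²·A⁻¹) · m · (m⁻²·cd) = kg·m²·s⁻⁵·A⁻⁵·cd.
Left is kg²·m²·s⁻⁵·A⁻⁵·cd; right is kg·m²·s⁻⁵·A⁻⁵·cd — different.

No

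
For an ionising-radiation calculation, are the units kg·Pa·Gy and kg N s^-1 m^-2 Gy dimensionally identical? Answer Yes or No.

No

Left side:
  Pa = N/m² (pressure = force per area),
      = kg·m⁻¹·s⁻².
  Gy = J/kg (absorbed dose = energy per mass),
      = m²·s⁻².
  Combining: kg·Pa·Gy = kg · (kg·m⁻¹·s⁻²) · (m²·s⁻²) = kg²·m·s⁻⁴.
Right side:
  N = kg·m/s² = kg·m·s⁻² (force = mass × acceleration).
  Gy = J/kg (absorbed dose = energy per mass),
      = m²·s⁻².
  Combining: kg·N·s⁻¹·m⁻²·Gy = kg · (kg·m·s⁻²) · s⁻¹ · m⁻² · (m²·s⁻²) = kg²·m·s⁻⁵.
Left is kg²·m·s⁻⁴; right is kg²·m·s⁻⁵ — different.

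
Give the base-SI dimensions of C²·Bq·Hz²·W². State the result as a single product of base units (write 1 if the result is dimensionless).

kg²·m⁴·s⁻⁷·A²

C = A·s = s·A (charge = current × time).
So C² = s²·A².
Bq = 1/s = s⁻¹ (activity is decays per second).
Hz = 1/s = s⁻¹ (frequency is cycles per second).
So Hz² = s⁻².
W = J/s (power = energy per time),
    = kg·m²·s⁻³.
So W² = kg²·m⁴·s⁻⁶.
Combining: C²·Bq·Hz²·W² = (s²·A²) · s⁻¹ · s⁻² · (kg²·m⁴·s⁻⁶) = kg²·m⁴·s⁻⁷·A².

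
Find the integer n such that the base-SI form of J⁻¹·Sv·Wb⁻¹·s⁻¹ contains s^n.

1

J = N·m (work = force × distance),
    = kg·m²·s⁻².
So J⁻¹ = kg⁻¹·m⁻²·s².
Sv = J/kg (equivalent dose = energy per mass),
    = m²·s⁻².
Wb = V·s (flux: a volt is a weber per second),
    = kg·m²·s⁻²·A⁻¹.
So Wb⁻¹ = kg⁻¹·m⁻²·s²·A.
Combining: J⁻¹·Sv·Wb⁻¹·s⁻¹ = (kg⁻¹·m⁻²·s²) · (m²·s⁻²) · (kg⁻¹·m⁻²·s²·A) · s⁻¹ = kg⁻²·m⁻²·s·A.
The exponent of s is 1.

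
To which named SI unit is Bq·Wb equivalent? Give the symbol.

V

Bq = 1/s = s⁻¹ (activity is decays per second).
Wb = V·s (flux: a volt is a weber per second),
    = kg·m²·s⁻²·A⁻¹.
Combining: Bq·Wb = s⁻¹ · (kg·m²·s⁻²·A⁻¹) = kg·m²·s⁻³·A⁻¹.
kg·m²·s⁻³·A⁻¹ is the base-SI form of the volt.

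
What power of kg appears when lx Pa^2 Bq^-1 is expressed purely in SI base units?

2

lx = lm/m² (illuminance = luminous flux per area),
    = m⁻²·cd.
Pa = N/m² (pressure = force per area),
    = kg·m⁻¹·s⁻².
So Pa² = kg²·m⁻²·s⁻⁴.
Bq = 1/s = s⁻¹ (activity is decays per second).
So Bq⁻¹ = s.
Combining: lx·Pa²·Bq⁻¹ = (m⁻²·cd) · (kg²·m⁻²·s⁻⁴) · s = kg²·m⁻⁴·s⁻³·cd.
The exponent of kg is 2.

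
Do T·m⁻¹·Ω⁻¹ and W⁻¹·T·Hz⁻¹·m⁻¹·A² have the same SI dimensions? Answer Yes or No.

No

Left side:
  T = kg·s⁻²·A⁻¹.
  Ω = kg·m²·s⁻³·A⁻².
  So Ω⁻¹ = kg⁻¹·m⁻²·s³·A².
  Combining: T·m⁻¹·Ω⁻¹ = (kg·s⁻²·A⁻¹) · m⁻¹ · (kg⁻¹·m⁻²·s³·A²) = m⁻³·s·A.
Right side:
  W = J/s (power = energy per time),
      = kg·m²·s⁻³.
  So W⁻¹ = kg⁻¹·m⁻²·s³.
  T = Wb/m² (flux density = flux per area),
      = kg·s⁻²·A⁻¹.
  Hz = 1/s = s⁻¹ (frequency is cycles per second).
  So Hz⁻¹ = s.
  Combining: W⁻¹·T·Hz⁻¹·m⁻¹·A² = (kg⁻¹·m⁻²·s³) · (kg·s⁻²·A⁻¹) · s · m⁻¹ · A² = m⁻³·s²·A.
Left is m⁻³·s·A; right is m⁻³·s²·A — different.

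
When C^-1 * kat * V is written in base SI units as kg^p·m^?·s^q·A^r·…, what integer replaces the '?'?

2

C = A·s = s·A (charge = current × time).
So C⁻¹ = s⁻¹·A⁻¹.
kat = mol/s = s⁻¹·mol (catalytic activity).
V = W/A (potential = power per current),
    = kg·m²·s⁻³·A⁻¹.
Combining: C⁻¹·kat·V = (s⁻¹·A⁻¹) · (s⁻¹·mol) · (kg·m²·s⁻³·A⁻¹) = kg·m²·s⁻⁵·A⁻²·mol.
The exponent of m is 2.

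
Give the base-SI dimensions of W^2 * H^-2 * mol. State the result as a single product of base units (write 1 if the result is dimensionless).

W = J/s (power = energy per time),
    = kg·m²·s⁻³.
So W² = kg²·m⁴·s⁻⁶.
H = Wb/A (inductance = flux per current),
    = kg·m²·s⁻²·A⁻².
So H⁻² = kg⁻²·m⁻⁴·s⁴·A⁴.
Combining: W²·H⁻²·mol = (kg²·m⁴·s⁻⁶) · (kg⁻²·m⁻⁴·s⁴·A⁴) · mol = s⁻²·A⁴·mol.

s⁻²·A⁴·mol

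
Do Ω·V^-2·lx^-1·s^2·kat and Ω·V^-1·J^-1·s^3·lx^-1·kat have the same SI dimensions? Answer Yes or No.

No

Left side:
  Ω = V/A (resistance = voltage per current),
      = kg·m²·s⁻³·A⁻².
  V = W/A (potential = power per current),
      = kg·m²·s⁻³·A⁻¹.
  So V⁻² = kg⁻²·m⁻⁴·s⁶·A².
  lx = lm/m² (illuminance = luminous flux per area),
      = m⁻²·cd.
  So lx⁻¹ = m²·cd⁻¹.
  kat = mol/s = s⁻¹·mol (catalytic activity).
  Combining: Ω·V⁻²·lx⁻¹·s²·kat = (kg·m²·s⁻³·A⁻²) · (kg⁻²·m⁻⁴·s⁶·A²) · (m²·cd⁻¹) · s² · (s⁻¹·mol) = kg⁻¹·s⁴·mol·cd⁻¹.
Right side:
  Ω = kg·m²·s⁻³·A⁻².
  V = kg·m²·s⁻³·A⁻¹.
  So V⁻¹ = kg⁻¹·m⁻²·s³·A.
  J = kg·m²·s⁻².
  So J⁻¹ = kg⁻¹·m⁻²·s².
  lx = m⁻²·cd.
  So lx⁻¹ = m²·cd⁻¹.
  kat = s⁻¹·mol.
  Combining: Ω·V⁻¹·J⁻¹·s³·lx⁻¹·kat = (kg·m²·s⁻³·A⁻²) · (kg⁻¹·m⁻²·s³·A) · (kg⁻¹·m⁻²·s²) · s³ · (m²·cd⁻¹) · (s⁻¹·mol) = kg⁻¹·s⁴·A⁻¹·mol·cd⁻¹.
Left is kg⁻¹·s⁴·mol·cd⁻¹; right is kg⁻¹·s⁴·A⁻¹·mol·cd⁻¹ — different.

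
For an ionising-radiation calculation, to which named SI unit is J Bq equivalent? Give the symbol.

W

J = N·m (work = force × distance),
    = kg·m²·s⁻².
Bq = 1/s = s⁻¹ (activity is decays per second).
Combining: J·Bq = (kg·m²·s⁻²) · s⁻¹ = kg·m²·s⁻³.
kg·m²·s⁻³ is the base-SI form of the watt.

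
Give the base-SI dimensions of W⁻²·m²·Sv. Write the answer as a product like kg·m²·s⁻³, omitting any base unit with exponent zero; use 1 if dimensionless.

W = J/s (power = energy per time),
    = kg·m²·s⁻³.
So W⁻² = kg⁻²·m⁻⁴·s⁶.
Sv = J/kg (equivalent dose = energy per mass),
    = m²·s⁻².
Combining: W⁻²·m²·Sv = (kg⁻²·m⁻⁴·s⁶) · m² · (m²·s⁻²) = kg⁻²·s⁴.

kg⁻²·s⁴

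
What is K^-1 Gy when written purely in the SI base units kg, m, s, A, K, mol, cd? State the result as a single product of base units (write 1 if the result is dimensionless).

Gy = J/kg (absorbed dose = energy per mass),
    = m²·s⁻².
Combining: K⁻¹·Gy = K⁻¹ · (m²·s⁻²) = m²·s⁻²·K⁻¹.

m²·s⁻²·K⁻¹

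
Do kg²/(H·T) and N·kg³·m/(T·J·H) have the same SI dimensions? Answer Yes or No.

Left side:
  H = Wb/A (inductance = flux per current),
      = kg·m²·s⁻²·A⁻².
  So H⁻¹ = kg⁻¹·m⁻²·s²·A².
  T = Wb/m² (flux density = flux per area),
      = kg·s⁻²·A⁻¹.
  So T⁻¹ = kg⁻¹·s²·A.
  Combining: kg²·H⁻¹·T⁻¹ = kg² · (kg⁻¹·m⁻²·s²·A²) · (kg⁻¹·s²·A) = m⁻²·s⁴·A³.
Right side:
  T = kg·s⁻²·A⁻¹.
  So T⁻¹ = kg⁻¹·s²·A.
  N = kg·m·s⁻².
  J = kg·m²·s⁻².
  So J⁻¹ = kg⁻¹·m⁻²·s².
  H = kg·m²·s⁻²·A⁻².
  So H⁻¹ = kg⁻¹·m⁻²·s²·A².
  Combining: T⁻¹·N·J⁻¹·kg³·H⁻¹·m = (kg⁻¹·s²·A) · (kg·m·s⁻²) · (kg⁻¹·m⁻²·s²) · kg³ · (kg⁻¹·m⁻²·s²·A²) · m = kg·m⁻²·s⁴·A³.
Left is m⁻²·s⁴·A³; right is kg·m⁻²·s⁴·A³ — different.

No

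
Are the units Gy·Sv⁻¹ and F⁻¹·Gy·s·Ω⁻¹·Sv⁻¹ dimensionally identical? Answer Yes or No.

Left side:
  Gy = J/kg (absorbed dose = energy per mass),
      = m²·s⁻².
  Sv = J/kg (equivalent dose = energy per mass),
      = m²·s⁻².
  So Sv⁻¹ = m⁻²·s².
  Combining: Gy·Sv⁻¹ = (m²·s⁻²) · (m⁻²·s²) = 1.
Right side:
  F = kg⁻¹·m⁻²·s⁴·A².
  So F⁻¹ = kg·m²·s⁻⁴·A⁻².
  Gy = m²·s⁻².
  Ω = kg·m²·s⁻³·A⁻².
  So Ω⁻¹ = kg⁻¹·m⁻²·s³·A².
  Sv = m²·s⁻².
  So Sv⁻¹ = m⁻²·s².
  Combining: F⁻¹·Gy·s·Ω⁻¹·Sv⁻¹ = (kg·m²·s⁻⁴·A⁻²) · (m²·s⁻²) · s · (kg⁻¹·m⁻²·s³·A²) · (m⁻²·s²) = 1.
Both reduce to 1.

Yes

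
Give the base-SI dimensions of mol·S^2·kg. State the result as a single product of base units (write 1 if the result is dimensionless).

kg⁻¹·m⁻⁴·s⁶·A⁴·mol

S = 1/Ω (conductance is reciprocal resistance),
    = kg⁻¹·m⁻²·s³·A².
So S² = kg⁻²·m⁻⁴·s⁶·A⁴.
Combining: mol·S²·kg = mol · (kg⁻²·m⁻⁴·s⁶·A⁴) · kg = kg⁻¹·m⁻⁴·s⁶·A⁴·mol.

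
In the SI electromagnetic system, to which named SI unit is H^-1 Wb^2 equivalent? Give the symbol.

J

H = Wb/A (inductance = flux per current),
    = kg·m²·s⁻²·A⁻².
So H⁻¹ = kg⁻¹·m⁻²·s²·A².
Wb = V·s (flux: a volt is a weber per second),
    = kg·m²·s⁻²·A⁻¹.
So Wb² = kg²·m⁴·s⁻⁴·A⁻².
Combining: H⁻¹·Wb² = (kg⁻¹·m⁻²·s²·A²) · (kg²·m⁴·s⁻⁴·A⁻²) = kg·m²·s⁻².
kg·m²·s⁻² is the base-SI form of the joule.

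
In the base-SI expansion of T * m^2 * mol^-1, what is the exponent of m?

T = Wb/m² (flux density = flux per area),
    = kg·s⁻²·A⁻¹.
Combining: T·m²·mol⁻¹ = (kg·s⁻²·A⁻¹) · m² · mol⁻¹ = kg·m²·s⁻²·A⁻¹·mol⁻¹.
The exponent of m is 2.

2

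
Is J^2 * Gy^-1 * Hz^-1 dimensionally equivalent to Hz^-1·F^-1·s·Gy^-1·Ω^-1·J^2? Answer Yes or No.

Yes

Left side:
  J = N·m (work = force × distance),
      = kg·m²·s⁻².
  So J² = kg²·m⁴·s⁻⁴.
  Gy = J/kg (absorbed dose = energy per mass),
      = m²·s⁻².
  So Gy⁻¹ = m⁻²·s².
  Hz = 1/s = s⁻¹ (frequency is cycles per second).
  So Hz⁻¹ = s.
  Combining: J²·Gy⁻¹·Hz⁻¹ = (kg²·m⁴·s⁻⁴) · (m⁻²·s²) · s = kg²·m²·s⁻¹.
Right side:
  Hz = 1/s = s⁻¹ (frequency is cycles per second).
  So Hz⁻¹ = s.
  F = C/V (capacitance = charge per voltage),
      = A·s/(kg·m²·s⁻³·A⁻¹) (substituting C and V),
      = kg⁻¹·m⁻²·s⁴·A².
  So F⁻¹ = kg·m²·s⁻⁴·A⁻².
  Gy = J/kg (absorbed dose = energy per mass),
      = m²·s⁻².
  So Gy⁻¹ = m⁻²·s².
  Ω = V/A (resistance = voltage per current),
      = kg·m²·s⁻³·A⁻².
  So Ω⁻¹ = kg⁻¹·m⁻²·s³·A².
  J = N·m (work = force × distance),
      = kg·m²·s⁻².
  So J² = kg²·m⁴·s⁻⁴.
  Combining: Hz⁻¹·F⁻¹·s·Gy⁻¹·Ω⁻¹·J² = s · (kg·m²·s⁻⁴·A⁻²) · s · (m⁻²·s²) · (kg⁻¹·m⁻²·s³·A²) · (kg²·m⁴·s⁻⁴) = kg²·m²·s⁻¹.
Both reduce to kg²·m²·s⁻¹.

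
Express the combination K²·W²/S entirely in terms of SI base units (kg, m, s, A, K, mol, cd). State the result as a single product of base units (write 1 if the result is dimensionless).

kg³·m⁶·s⁻⁹·A⁻²·K²

W = J/s (power = energy per time),
    = kg·m²·s⁻³.
So W² = kg²·m⁴·s⁻⁶.
S = 1/Ω (conductance is reciprocal resistance),
    = kg⁻¹·m⁻²·s³·A².
So S⁻¹ = kg·m²·s⁻³·A⁻².
Combining: K²·W²·S⁻¹ = K² · (kg²·m⁴·s⁻⁶) · (kg·m²·s⁻³·A⁻²) = kg³·m⁶·s⁻⁹·A⁻²·K².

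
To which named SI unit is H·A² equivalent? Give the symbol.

H = kg·m²·s⁻²·A⁻².
Combining: H·A² = (kg·m²·s⁻²·A⁻²) · A² = kg·m²·s⁻².
kg·m²·s⁻² is the base-SI form of the joule.

J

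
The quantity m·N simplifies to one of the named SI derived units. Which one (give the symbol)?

J

N = kg·m·s⁻².
Combining: m·N = m · (kg·m·s⁻²) = kg·m²·s⁻².
kg·m²·s⁻² is the base-SI form of the joule.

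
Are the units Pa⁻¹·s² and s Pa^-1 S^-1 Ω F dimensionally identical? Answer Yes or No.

Left side:
  Pa = N/m² (pressure = force per area),
      = kg·m⁻¹·s⁻².
  So Pa⁻¹ = kg⁻¹·m·s².
  Combining: Pa⁻¹·s² = (kg⁻¹·m·s²) · s² = kg⁻¹·m·s⁴.
Right side:
  Pa = N/m² (pressure = force per area),
      = kg·m⁻¹·s⁻².
  So Pa⁻¹ = kg⁻¹·m·s².
  S = 1/Ω (conductance is reciprocal resistance),
      = kg⁻¹·m⁻²·s³·A².
  So S⁻¹ = kg·m²·s⁻³·A⁻².
  Ω = V/A (resistance = voltage per current),
      = kg·m²·s⁻³·A⁻².
  F = C/V (capacitance = charge per voltage),
      = A·s/(kg·m²·s⁻³·A⁻¹) (substituting C and V),
      = kg⁻¹·m⁻²·s⁴·A².
  Combining: s·Pa⁻¹·S⁻¹·Ω·F = s · (kg⁻¹·m·s²) · (kg·m²·s⁻³·A⁻²) · (kg·m²·s⁻³·A⁻²) · (kg⁻¹·m⁻²·s⁴·A²) = m³·s·A⁻².
Left is kg⁻¹·m·s⁴; right is m³·s·A⁻² — different.

No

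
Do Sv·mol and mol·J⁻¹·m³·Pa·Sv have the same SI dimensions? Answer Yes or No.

Yes

Left side:
  Sv = J/kg (equivalent dose = energy per mass),
      = m²·s⁻².
  Combining: Sv·mol = (m²·s⁻²) · mol = m²·s⁻²·mol.
Right side:
  J = N·m (work = force × distance),
      = kg·m²·s⁻².
  So J⁻¹ = kg⁻¹·m⁻²·s².
  Pa = N/m² (pressure = force per area),
      = kg·m⁻¹·s⁻².
  Sv = J/kg (equivalent dose = energy per mass),
      = m²·s⁻².
  Combining: mol·J⁻¹·m³·Pa·Sv = mol · (kg⁻¹·m⁻²·s²) · m³ · (kg·m⁻¹·s⁻²) · (m²·s⁻²) = m²·s⁻²·mol.
Both reduce to m²·s⁻²·mol.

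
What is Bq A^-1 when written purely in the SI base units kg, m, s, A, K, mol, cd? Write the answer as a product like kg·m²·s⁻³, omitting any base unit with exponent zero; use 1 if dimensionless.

s⁻¹·A⁻¹

Bq = 1/s = s⁻¹ (activity is decays per second).
Combining: Bq·A⁻¹ = s⁻¹ · A⁻¹ = s⁻¹·A⁻¹.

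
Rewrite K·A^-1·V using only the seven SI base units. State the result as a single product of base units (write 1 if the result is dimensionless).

V = W/A (potential = power per current),
    = kg·m²·s⁻³·A⁻¹.
Combining: K·A⁻¹·V = K · A⁻¹ · (kg·m²·s⁻³·A⁻¹) = kg·m²·s⁻³·A⁻²·K.

kg·m²·s⁻³·A⁻²·K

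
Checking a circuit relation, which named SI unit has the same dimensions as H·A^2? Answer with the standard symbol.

J

H = Wb/A (inductance = flux per current),
    = kg·m²·s⁻²·A⁻².
Combining: H·A² = (kg·m²·s⁻²·A⁻²) · A² = kg·m²·s⁻².
kg·m²·s⁻² is the base-SI form of the joule.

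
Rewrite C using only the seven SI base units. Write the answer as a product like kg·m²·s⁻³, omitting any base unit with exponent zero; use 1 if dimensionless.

s·A

C = A·s = s·A (charge = current × time).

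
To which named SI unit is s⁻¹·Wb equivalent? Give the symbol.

Wb = V·s (flux: a volt is a weber per second),
    = kg·m²·s⁻²·A⁻¹.
Combining: s⁻¹·Wb = s⁻¹ · (kg·m²·s⁻²·A⁻¹) = kg·m²·s⁻³·A⁻¹.
kg·m²·s⁻³·A⁻¹ is the base-SI form of the volt.

V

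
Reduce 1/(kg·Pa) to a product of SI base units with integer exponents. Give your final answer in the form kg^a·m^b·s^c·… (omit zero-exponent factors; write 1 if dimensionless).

kg⁻²·m·s²

Pa = N/m² (pressure = force per area),
    = kg·m⁻¹·s⁻².
So Pa⁻¹ = kg⁻¹·m·s².
Combining: kg⁻¹·Pa⁻¹ = kg⁻¹ · (kg⁻¹·m·s²) = kg⁻²·m·s².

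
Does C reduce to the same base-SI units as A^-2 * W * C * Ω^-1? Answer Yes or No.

Left side:
  C = A·s = s·A (charge = current × time).
Right side:
  W = kg·m²·s⁻³.
  C = s·A.
  Ω = kg·m²·s⁻³·A⁻².
  So Ω⁻¹ = kg⁻¹·m⁻²·s³·A².
  Combining: A⁻²·W·C·Ω⁻¹ = A⁻² · (kg·m²·s⁻³) · (s·A) · (kg⁻¹·m⁻²·s³·A²) = s·A.
Both reduce to s·A.

Yes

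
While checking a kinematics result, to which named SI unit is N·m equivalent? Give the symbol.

J

N = kg·m/s² = kg·m·s⁻² (force = mass × acceleration).
Combining: N·m = (kg·m·s⁻²) · m = kg·m²·s⁻².
kg·m²·s⁻² is the base-SI form of the joule.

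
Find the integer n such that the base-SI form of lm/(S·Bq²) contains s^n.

lm = cd.
S = kg⁻¹·m⁻²·s³·A².
So S⁻¹ = kg·m²·s⁻³·A⁻².
Bq = s⁻¹.
So Bq⁻² = s².
Combining: lm·S⁻¹·Bq⁻² = cd · (kg·m²·s⁻³·A⁻²) · s² = kg·m²·s⁻¹·A⁻²·cd.
The exponent of s is -1.

-1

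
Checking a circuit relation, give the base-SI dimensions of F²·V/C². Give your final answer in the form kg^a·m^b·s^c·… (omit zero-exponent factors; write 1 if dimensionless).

kg⁻¹·m⁻²·s³·A

C = A·s = s·A (charge = current × time).
So C⁻² = s⁻²·A⁻².
F = C/V (capacitance = charge per voltage),
    = A·s/(kg·m²·s⁻³·A⁻¹) (substituting C and V),
    = kg⁻¹·m⁻²·s⁴·A².
So F² = kg⁻²·m⁻⁴·s⁸·A⁴.
V = W/A (potential = power per current),
    = kg·m²·s⁻³·A⁻¹.
Combining: C⁻²·F²·V = (s⁻²·A⁻²) · (kg⁻²·m⁻⁴·s⁸·A⁴) · (kg·m²·s⁻³·A⁻¹) = kg⁻¹·m⁻²·s³·A.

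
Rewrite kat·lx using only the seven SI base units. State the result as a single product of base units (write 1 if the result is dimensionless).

kat = mol/s = s⁻¹·mol (catalytic activity).
lx = lm/m² (illuminance = luminous flux per area),
    = m⁻²·cd.
Combining: kat·lx = (s⁻¹·mol) · (m⁻²·cd) = m⁻²·s⁻¹·mol·cd.

m⁻²·s⁻¹·mol·cd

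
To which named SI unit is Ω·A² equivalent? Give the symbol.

Ω = V/A (resistance = voltage per current),
    = kg·m²·s⁻³·A⁻².
Combining: Ω·A² = (kg·m²·s⁻³·A⁻²) · A² = kg·m²·s⁻³.
kg·m²·s⁻³ is the base-SI form of the watt.

W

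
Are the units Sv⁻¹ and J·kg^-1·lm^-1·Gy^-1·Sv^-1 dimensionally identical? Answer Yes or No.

No

Left side:
  Sv = m²·s⁻².
  So Sv⁻¹ = m⁻²·s².
Right side:
  J = N·m (work = force × distance),
      = kg·m²·s⁻².
  lm = cd·sr = cd (luminous flux; sr is dimensionless).
  So lm⁻¹ = cd⁻¹.
  Gy = J/kg (absorbed dose = energy per mass),
      = m²·s⁻².
  So Gy⁻¹ = m⁻²·s².
  Sv = J/kg (equivalent dose = energy per mass),
      = m²·s⁻².
  So Sv⁻¹ = m⁻²·s².
  Combining: J·kg⁻¹·lm⁻¹·Gy⁻¹·Sv⁻¹ = (kg·m²·s⁻²) · kg⁻¹ · cd⁻¹ · (m⁻²·s²) · (m⁻²·s²) = m⁻²·s²·cd⁻¹.
Left is m⁻²·s²; right is m⁻²·s²·cd⁻¹ — different.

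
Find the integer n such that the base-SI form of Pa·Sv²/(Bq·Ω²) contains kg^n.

Pa = kg·m⁻¹·s⁻².
Bq = s⁻¹.
So Bq⁻¹ = s.
Ω = kg·m²·s⁻³·A⁻².
So Ω⁻² = kg⁻²·m⁻⁴·s⁶·A⁴.
Sv = m²·s⁻².
So Sv² = m⁴·s⁻⁴.
Combining: Pa·Bq⁻¹·Ω⁻²·Sv² = (kg·m⁻¹·s⁻²) · s · (kg⁻²·m⁻⁴·s⁶·A⁴) · (m⁴·s⁻⁴) = kg⁻¹·m⁻¹·s·A⁴.
The exponent of kg is -1.

-1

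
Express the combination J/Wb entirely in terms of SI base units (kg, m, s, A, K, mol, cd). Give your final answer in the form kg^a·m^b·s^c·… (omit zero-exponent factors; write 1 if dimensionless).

J = kg·m²·s⁻².
Wb = kg·m²·s⁻²·A⁻¹.
So Wb⁻¹ = kg⁻¹·m⁻²·s²·A.
Combining: J·Wb⁻¹ = (kg·m²·s⁻²) · (kg⁻¹·m⁻²·s²·A) = A.

A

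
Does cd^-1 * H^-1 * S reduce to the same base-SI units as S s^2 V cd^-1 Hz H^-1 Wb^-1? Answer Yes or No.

Yes

Left side:
  H = Wb/A (inductance = flux per current),
      = kg·m²·s⁻²·A⁻².
  So H⁻¹ = kg⁻¹·m⁻²·s²·A².
  S = 1/Ω (conductance is reciprocal resistance),
      = kg⁻¹·m⁻²·s³·A².
  Combining: cd⁻¹·H⁻¹·S = cd⁻¹ · (kg⁻¹·m⁻²·s²·A²) · (kg⁻¹·m⁻²·s³·A²) = kg⁻²·m⁻⁴·s⁵·A⁴·cd⁻¹.
Right side:
  S = 1/Ω (conductance is reciprocal resistance),
      = kg⁻¹·m⁻²·s³·A².
  V = W/A (potential = power per current),
      = kg·m²·s⁻³·A⁻¹.
  Hz = 1/s = s⁻¹ (frequency is cycles per second).
  H = Wb/A (inductance = flux per current),
      = kg·m²·s⁻²·A⁻².
  So H⁻¹ = kg⁻¹·m⁻²·s²·A².
  Wb = V·s (flux: a volt is a weber per second),
      = kg·m²·s⁻²·A⁻¹.
  So Wb⁻¹ = kg⁻¹·m⁻²·s²·A.
  Combining: S·s²·V·cd⁻¹·Hz·H⁻¹·Wb⁻¹ = (kg⁻¹·m⁻²·s³·A²) · s² · (kg·m²·s⁻³·A⁻¹) · cd⁻¹ · s⁻¹ · (kg⁻¹·m⁻²·s²·A²) · (kg⁻¹·m⁻²·s²·A) = kg⁻²·m⁻⁴·s⁵·A⁴·cd⁻¹.
Both reduce to kg⁻²·m⁻⁴·s⁵·A⁴·cd⁻¹.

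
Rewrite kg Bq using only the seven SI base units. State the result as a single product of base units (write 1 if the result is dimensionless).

kg·s⁻¹

Bq = s⁻¹.
Combining: kg·Bq = kg · s⁻¹ = kg·s⁻¹.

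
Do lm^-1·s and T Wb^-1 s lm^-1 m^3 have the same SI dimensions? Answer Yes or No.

Left side:
  lm = cd·sr = cd (luminous flux; sr is dimensionless).
  So lm⁻¹ = cd⁻¹.
  Combining: lm⁻¹·s = cd⁻¹ · s = s·cd⁻¹.
Right side:
  T = kg·s⁻²·A⁻¹.
  Wb = kg·m²·s⁻²·A⁻¹.
  So Wb⁻¹ = kg⁻¹·m⁻²·s²·A.
  lm = cd.
  So lm⁻¹ = cd⁻¹.
  Combining: T·Wb⁻¹·s·lm⁻¹·m³ = (kg·s⁻²·A⁻¹) · (kg⁻¹·m⁻²·s²·A) · s · cd⁻¹ · m³ = m·s·cd⁻¹.
Left is s·cd⁻¹; right is m·s·cd⁻¹ — different.

No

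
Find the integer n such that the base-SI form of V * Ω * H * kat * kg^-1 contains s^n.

-9

V = W/A (potential = power per current),
    = kg·m²·s⁻³·A⁻¹.
Ω = V/A (resistance = voltage per current),
    = kg·m²·s⁻³·A⁻².
H = Wb/A (inductance = flux per current),
    = kg·m²·s⁻²·A⁻².
kat = mol/s = s⁻¹·mol (catalytic activity).
Combining: V·Ω·H·kat·kg⁻¹ = (kg·m²·s⁻³·A⁻¹) · (kg·m²·s⁻³·A⁻²) · (kg·m²·s⁻²·A⁻²) · (s⁻¹·mol) · kg⁻¹ = kg²·m⁶·s⁻⁹·A⁻⁵·mol.
The exponent of s is -9.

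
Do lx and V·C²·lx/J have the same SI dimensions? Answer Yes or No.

Left side:
  lx = lm/m² (illuminance = luminous flux per area),
      = m⁻²·cd.
Right side:
  J = kg·m²·s⁻².
  So J⁻¹ = kg⁻¹·m⁻²·s².
  V = kg·m²·s⁻³·A⁻¹.
  C = s·A.
  So C² = s²·A².
  lx = m⁻²·cd.
  Combining: J⁻¹·V·C²·lx = (kg⁻¹·m⁻²·s²) · (kg·m²·s⁻³·A⁻¹) · (s²·A²) · (m⁻²·cd) = m⁻²·s·A·cd.
Left is m⁻²·cd; right is m⁻²·s·A·cd — different.

No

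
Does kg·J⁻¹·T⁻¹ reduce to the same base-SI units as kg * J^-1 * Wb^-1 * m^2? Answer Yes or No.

Yes

Left side:
  J = kg·m²·s⁻².
  So J⁻¹ = kg⁻¹·m⁻²·s².
  T = kg·s⁻²·A⁻¹.
  So T⁻¹ = kg⁻¹·s²·A.
  Combining: kg·J⁻¹·T⁻¹ = kg · (kg⁻¹·m⁻²·s²) · (kg⁻¹·s²·A) = kg⁻¹·m⁻²·s⁴·A.
Right side:
  J = kg·m²·s⁻².
  So J⁻¹ = kg⁻¹·m⁻²·s².
  Wb = kg·m²·s⁻²·A⁻¹.
  So Wb⁻¹ = kg⁻¹·m⁻²·s²·A.
  Combining: kg·J⁻¹·Wb⁻¹·m² = kg · (kg⁻¹·m⁻²·s²) · (kg⁻¹·m⁻²·s²·A) · m² = kg⁻¹·m⁻²·s⁴·A.
Both reduce to kg⁻¹·m⁻²·s⁴·A.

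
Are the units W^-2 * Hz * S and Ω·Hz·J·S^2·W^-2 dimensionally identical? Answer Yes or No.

No

Left side:
  W = J/s (power = energy per time),
      = kg·m²·s⁻³.
  So W⁻² = kg⁻²·m⁻⁴·s⁶.
  Hz = 1/s = s⁻¹ (frequency is cycles per second).
  S = 1/Ω (conductance is reciprocal resistance),
      = kg⁻¹·m⁻²·s³·A².
  Combining: W⁻²·Hz·S = (kg⁻²·m⁻⁴·s⁶) · s⁻¹ · (kg⁻¹·m⁻²·s³·A²) = kg⁻³·m⁻⁶·s⁸·A².
Right side:
  Ω = V/A (resistance = voltage per current),
      = kg·m²·s⁻³·A⁻².
  Hz = 1/s = s⁻¹ (frequency is cycles per second).
  J = N·m (work = force × distance),
      = kg·m²·s⁻².
  S = 1/Ω (conductance is reciprocal resistance),
      = kg⁻¹·m⁻²·s³·A².
  So S² = kg⁻²·m⁻⁴·s⁶·A⁴.
  W = J/s (power = energy per time),
      = kg·m²·s⁻³.
  So W⁻² = kg⁻²·m⁻⁴·s⁶.
  Combining: Ω·Hz·J·S²·W⁻² = (kg·m²·s⁻³·A⁻²) · s⁻¹ · (kg·m²·s⁻²) · (kg⁻²·m⁻⁴·s⁶·A⁴) · (kg⁻²·m⁻⁴·s⁶) = kg⁻²·m⁻⁴·s⁶·A².
Left is kg⁻³·m⁻⁶·s⁸·A²; right is kg⁻²·m⁻⁴·s⁶·A² — different.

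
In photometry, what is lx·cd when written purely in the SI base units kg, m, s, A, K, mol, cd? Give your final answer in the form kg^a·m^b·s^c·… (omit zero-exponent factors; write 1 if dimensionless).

m⁻²·cd²

lx = lm/m² (illuminance = luminous flux per area),
    = m⁻²·cd.
Combining: lx·cd = (m⁻²·cd) · cd = m⁻²·cd².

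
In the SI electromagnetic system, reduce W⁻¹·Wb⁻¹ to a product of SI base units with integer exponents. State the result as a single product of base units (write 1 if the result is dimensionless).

W = J/s (power = energy per time),
    = kg·m²·s⁻³.
So W⁻¹ = kg⁻¹·m⁻²·s³.
Wb = V·s (flux: a volt is a weber per second),
    = kg·m²·s⁻²·A⁻¹.
So Wb⁻¹ = kg⁻¹·m⁻²·s²·A.
Combining: W⁻¹·Wb⁻¹ = (kg⁻¹·m⁻²·s³) · (kg⁻¹·m⁻²·s²·A) = kg⁻²·m⁻⁴·s⁵·A.

kg⁻²·m⁻⁴·s⁵·A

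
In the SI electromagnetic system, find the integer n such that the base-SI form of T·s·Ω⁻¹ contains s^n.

T = Wb/m² (flux density = flux per area),
    = kg·s⁻²·A⁻¹.
Ω = V/A (resistance = voltage per current),
    = kg·m²·s⁻³·A⁻².
So Ω⁻¹ = kg⁻¹·m⁻²·s³·A².
Combining: T·s·Ω⁻¹ = (kg·s⁻²·A⁻¹) · s · (kg⁻¹·m⁻²·s³·A²) = m⁻²·s²·A.
The exponent of s is 2.

2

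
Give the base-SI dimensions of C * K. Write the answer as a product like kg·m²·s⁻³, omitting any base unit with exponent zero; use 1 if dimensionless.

s·A·K

C = s·A.
Combining: C·K = (s·A) · K = s·A·K.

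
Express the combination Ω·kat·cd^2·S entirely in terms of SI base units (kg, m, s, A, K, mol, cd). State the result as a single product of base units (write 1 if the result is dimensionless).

s⁻¹·mol·cd²

Ω = kg·m²·s⁻³·A⁻².
kat = s⁻¹·mol.
S = kg⁻¹·m⁻²·s³·A².
Combining: Ω·kat·cd²·S = (kg·m²·s⁻³·A⁻²) · (s⁻¹·mol) · cd² · (kg⁻¹·m⁻²·s³·A²) = s⁻¹·mol·cd².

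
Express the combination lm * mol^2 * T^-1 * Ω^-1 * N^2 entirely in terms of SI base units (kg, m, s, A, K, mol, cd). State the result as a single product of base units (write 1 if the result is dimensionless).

s·A³·mol²·cd

lm = cd.
T = kg·s⁻²·A⁻¹.
So T⁻¹ = kg⁻¹·s²·A.
Ω = kg·m²·s⁻³·A⁻².
So Ω⁻¹ = kg⁻¹·m⁻²·s³·A².
N = kg·m·s⁻².
So N² = kg²·m²·s⁻⁴.
Combining: lm·mol²·T⁻¹·Ω⁻¹·N² = cd · mol² · (kg⁻¹·s²·A) · (kg⁻¹·m⁻²·s³·A²) · (kg²·m²·s⁻⁴) = s·A³·mol²·cd.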